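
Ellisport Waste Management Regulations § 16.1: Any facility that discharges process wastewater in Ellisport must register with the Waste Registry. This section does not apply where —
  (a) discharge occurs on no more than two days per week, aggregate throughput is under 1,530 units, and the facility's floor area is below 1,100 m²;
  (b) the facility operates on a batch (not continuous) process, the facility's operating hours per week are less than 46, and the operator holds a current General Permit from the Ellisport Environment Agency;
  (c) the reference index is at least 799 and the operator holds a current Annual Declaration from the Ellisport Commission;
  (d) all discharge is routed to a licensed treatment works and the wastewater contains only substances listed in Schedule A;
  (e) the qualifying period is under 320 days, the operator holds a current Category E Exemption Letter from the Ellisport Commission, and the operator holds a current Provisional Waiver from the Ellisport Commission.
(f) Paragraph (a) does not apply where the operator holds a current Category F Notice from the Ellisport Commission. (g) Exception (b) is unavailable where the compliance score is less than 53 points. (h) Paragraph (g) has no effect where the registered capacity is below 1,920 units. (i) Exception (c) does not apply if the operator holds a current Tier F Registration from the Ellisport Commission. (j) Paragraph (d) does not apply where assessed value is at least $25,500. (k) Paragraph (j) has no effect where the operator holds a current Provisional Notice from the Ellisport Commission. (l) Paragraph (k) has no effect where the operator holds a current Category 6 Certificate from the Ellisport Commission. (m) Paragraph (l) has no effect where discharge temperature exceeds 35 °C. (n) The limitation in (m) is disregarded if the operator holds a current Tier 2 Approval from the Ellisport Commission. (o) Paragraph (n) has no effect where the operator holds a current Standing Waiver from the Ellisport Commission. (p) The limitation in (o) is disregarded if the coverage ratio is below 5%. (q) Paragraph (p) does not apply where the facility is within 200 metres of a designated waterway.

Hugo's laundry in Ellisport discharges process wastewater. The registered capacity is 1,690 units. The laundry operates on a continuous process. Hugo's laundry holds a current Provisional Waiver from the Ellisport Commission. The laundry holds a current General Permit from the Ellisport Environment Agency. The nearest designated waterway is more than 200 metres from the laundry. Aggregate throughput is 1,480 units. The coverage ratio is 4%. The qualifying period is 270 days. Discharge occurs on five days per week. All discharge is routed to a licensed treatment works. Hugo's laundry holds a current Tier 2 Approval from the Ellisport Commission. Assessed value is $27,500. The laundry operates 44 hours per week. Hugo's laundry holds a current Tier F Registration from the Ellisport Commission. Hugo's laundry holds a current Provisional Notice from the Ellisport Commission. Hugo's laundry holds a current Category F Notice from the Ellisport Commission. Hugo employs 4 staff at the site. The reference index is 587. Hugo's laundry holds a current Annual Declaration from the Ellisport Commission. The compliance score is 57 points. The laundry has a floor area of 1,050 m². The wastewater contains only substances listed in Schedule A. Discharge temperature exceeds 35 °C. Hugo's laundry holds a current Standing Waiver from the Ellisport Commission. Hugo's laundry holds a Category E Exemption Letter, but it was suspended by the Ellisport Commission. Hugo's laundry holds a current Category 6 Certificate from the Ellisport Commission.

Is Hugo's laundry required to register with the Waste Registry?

Exception (a) fails — discharge occurs on five days per week.
Exception (b) fails — the facility operates on a continuous process.
Exception (c) requires that the reference index is at least 799; but the reference index is 587, short of 799, so (c) is unavailable.
All of (d)'s requirements are met (discharge is routed to a licensed treatment works; the wastewater is Schedule-A-only). But applying paragraphs (j)–(q): (j) is engaged — assessed value is $27,500, meeting the $25,500 threshold. (k) would limit (j) — a current Provisional Notice is held — but (l) sets (k) aside: (l) operates — a current Category 6 Certificate is held. (m) is engaged (discharge temperature exceeds 35 °C), but is overridden by (n): (n) operates against (m): a current Tier 2 Approval is held. (o) applies (a current Standing Waiver is held), but is set aside by (p): (p) operates against (o): the coverage ratio is 4%, below the 5% limit. (q) is inapplicable (the laundry is more than 200 m from any designated waterway), so (p) stands. (d) is therefore removed.
Exception (e) requires that the operator holds a current Category E Exemption Letter from the Ellisport Commission; but the Category E Exemption Letter is not current, so (e) is unavailable.
Every exception is unavailable, so the rule governs.

Yes — Hugo's laundry must register with the Waste Registry.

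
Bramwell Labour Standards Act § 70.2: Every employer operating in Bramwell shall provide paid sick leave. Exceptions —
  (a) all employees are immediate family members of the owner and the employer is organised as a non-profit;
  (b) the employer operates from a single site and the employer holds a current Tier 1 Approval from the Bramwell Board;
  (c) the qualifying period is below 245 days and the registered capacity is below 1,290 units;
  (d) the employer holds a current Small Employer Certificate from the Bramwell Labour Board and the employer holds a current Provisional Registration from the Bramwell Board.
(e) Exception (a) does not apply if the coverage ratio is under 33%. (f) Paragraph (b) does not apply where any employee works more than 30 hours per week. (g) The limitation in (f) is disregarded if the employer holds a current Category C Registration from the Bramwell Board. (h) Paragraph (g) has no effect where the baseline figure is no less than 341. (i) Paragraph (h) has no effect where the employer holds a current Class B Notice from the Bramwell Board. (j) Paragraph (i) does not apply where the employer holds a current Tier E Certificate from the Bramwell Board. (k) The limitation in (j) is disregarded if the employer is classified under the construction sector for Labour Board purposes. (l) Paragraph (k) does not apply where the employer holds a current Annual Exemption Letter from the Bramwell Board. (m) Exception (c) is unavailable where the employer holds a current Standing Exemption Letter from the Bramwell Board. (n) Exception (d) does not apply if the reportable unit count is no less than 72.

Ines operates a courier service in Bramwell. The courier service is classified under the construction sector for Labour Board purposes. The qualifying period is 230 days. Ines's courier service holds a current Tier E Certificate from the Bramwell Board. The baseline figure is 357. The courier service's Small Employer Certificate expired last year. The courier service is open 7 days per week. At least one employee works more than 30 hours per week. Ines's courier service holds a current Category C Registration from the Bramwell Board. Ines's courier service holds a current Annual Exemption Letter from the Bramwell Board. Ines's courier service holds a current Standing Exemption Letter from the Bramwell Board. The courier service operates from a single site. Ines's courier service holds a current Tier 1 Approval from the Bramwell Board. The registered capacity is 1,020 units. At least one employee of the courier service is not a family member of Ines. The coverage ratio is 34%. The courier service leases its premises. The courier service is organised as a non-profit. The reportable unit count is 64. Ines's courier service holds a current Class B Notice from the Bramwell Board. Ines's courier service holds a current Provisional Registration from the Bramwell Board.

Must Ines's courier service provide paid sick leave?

Yes — Ines's courier service must provide paid sick leave.

Exception (a) requires that all employees are immediate family members of the owner; but at least one employee is not a family member, so (a) is unavailable.
Exception (b) is satisfied on its face — the employer operates from a single site; a current Tier 1 Approval is held. But applying paragraphs (f)–(l): (f) applies — at least one employee exceeds 30 hours/week. (g) operates (a current Category C Registration is held), but yields to (h): (h) operates against (g): the baseline figure is 357, meeting the 341 threshold. (i) is triggered (a current Class B Notice is held), but is itself disapplied by (j): (j) operates — a current Tier E Certificate is held. (k) applies (the courier service is classified under the construction sector), but is displaced by (l): (l) operates against (k): a current Annual Exemption Letter is held. So (b) is unavailable.
All of (c)'s requirements are met (the qualifying period is 230 days, below the 245 days limit; the registered capacity is 1,020 units, below the 1,290 units limit). However, paragraph (m) must be considered: (m) is triggered — a current Standing Exemption Letter is held. (c) is therefore removed.
Exception (d) fails — the Small Employer Certificate has expired.
No exception displaces § 70.2.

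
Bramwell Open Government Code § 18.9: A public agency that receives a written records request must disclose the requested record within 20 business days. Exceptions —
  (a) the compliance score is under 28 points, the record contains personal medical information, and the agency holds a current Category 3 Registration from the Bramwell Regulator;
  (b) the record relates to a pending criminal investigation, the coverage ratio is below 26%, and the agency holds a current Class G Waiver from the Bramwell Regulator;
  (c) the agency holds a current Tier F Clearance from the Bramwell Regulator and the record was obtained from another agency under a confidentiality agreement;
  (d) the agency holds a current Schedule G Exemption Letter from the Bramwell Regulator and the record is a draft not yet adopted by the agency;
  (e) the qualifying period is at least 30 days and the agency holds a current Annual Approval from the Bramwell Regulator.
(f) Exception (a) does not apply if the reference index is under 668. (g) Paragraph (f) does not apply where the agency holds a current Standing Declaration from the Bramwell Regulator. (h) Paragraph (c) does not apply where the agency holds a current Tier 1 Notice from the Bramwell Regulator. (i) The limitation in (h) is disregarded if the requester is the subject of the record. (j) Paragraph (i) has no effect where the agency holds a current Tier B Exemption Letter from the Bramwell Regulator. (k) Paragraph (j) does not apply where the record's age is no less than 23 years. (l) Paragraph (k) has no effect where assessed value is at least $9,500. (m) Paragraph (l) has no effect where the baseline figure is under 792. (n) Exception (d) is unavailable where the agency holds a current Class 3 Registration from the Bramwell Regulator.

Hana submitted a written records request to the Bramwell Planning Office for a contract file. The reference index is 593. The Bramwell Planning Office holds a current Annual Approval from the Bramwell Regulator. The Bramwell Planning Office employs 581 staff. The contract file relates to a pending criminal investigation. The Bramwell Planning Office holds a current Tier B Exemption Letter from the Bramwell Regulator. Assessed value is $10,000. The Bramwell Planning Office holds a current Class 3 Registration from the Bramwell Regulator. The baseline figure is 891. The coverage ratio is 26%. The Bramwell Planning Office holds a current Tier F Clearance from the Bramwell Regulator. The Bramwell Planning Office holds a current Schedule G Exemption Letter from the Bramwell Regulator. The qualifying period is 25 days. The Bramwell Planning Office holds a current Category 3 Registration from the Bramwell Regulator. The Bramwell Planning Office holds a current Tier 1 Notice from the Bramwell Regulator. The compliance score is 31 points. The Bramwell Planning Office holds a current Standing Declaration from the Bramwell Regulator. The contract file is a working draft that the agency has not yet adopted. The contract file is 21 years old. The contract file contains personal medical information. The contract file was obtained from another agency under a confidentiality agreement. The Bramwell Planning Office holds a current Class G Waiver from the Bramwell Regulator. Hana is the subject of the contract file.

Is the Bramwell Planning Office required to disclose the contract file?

Yes — the Bramwell Planning Office must disclose the contract file.

Exception (a) fails — the compliance score is 31 points, not under 28 points.
Exception (b) does not apply: the coverage ratio is 26%, not below 26%.
Exception (c): a current Tier F Clearance is held; the contract file was obtained under a confidentiality agreement — every condition holds. But applying paragraphs (h)–(m): (h) applies — a current Tier 1 Notice is held. (i) would limit (h) — Hana is the subject of the contract file — but (j) sets (i) aside: (j) applies — a current Tier B Exemption Letter is held. (k) is inapplicable (the record's age is 21 years, short of 23 years), so (j) stands. (c) is therefore removed.
Exception (d) is satisfied on its face — a current Schedule G Exemption Letter is held; the contract file is an unadopted draft. But applying paragraph (n): (n) operates — a current Class 3 Registration is held. Exception (d) does not apply.
Exception (e) fails — the qualifying period is 25 days, short of 30 days.
No exception displaces § 18.9.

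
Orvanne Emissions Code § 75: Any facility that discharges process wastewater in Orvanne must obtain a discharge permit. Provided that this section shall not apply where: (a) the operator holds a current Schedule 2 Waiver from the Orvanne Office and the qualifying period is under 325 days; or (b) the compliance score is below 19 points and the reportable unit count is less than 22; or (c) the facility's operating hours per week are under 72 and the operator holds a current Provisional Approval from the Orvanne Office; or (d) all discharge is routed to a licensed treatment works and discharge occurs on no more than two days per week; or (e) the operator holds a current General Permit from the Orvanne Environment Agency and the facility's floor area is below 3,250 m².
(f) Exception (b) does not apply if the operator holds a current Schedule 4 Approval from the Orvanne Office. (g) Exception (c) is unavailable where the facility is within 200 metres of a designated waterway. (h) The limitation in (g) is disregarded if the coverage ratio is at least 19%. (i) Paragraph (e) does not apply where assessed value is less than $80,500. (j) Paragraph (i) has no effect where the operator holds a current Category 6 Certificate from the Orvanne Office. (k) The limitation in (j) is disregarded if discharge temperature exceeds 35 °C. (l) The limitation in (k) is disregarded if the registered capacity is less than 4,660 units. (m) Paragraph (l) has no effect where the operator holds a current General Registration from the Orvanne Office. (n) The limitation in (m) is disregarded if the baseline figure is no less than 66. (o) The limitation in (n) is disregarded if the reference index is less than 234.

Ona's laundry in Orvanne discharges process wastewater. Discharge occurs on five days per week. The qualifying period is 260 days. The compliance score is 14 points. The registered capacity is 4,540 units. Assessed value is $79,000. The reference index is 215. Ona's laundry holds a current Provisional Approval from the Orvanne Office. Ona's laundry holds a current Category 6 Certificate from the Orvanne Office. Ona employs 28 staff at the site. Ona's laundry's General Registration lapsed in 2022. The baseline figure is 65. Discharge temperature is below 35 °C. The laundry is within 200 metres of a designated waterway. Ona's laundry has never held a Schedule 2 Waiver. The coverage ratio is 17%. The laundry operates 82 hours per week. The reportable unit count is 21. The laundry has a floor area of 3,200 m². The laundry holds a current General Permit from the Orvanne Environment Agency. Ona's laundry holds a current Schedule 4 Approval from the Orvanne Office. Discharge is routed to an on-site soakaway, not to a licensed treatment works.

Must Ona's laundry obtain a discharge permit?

Exception (a) requires that the operator holds a current Schedule 2 Waiver from the Orvanne Office; but there is no Schedule 2 Waiver in force, so (a) is unavailable.
Exception (b): the compliance score is 14 points, below the 19 points limit; the reportable unit count is 21, less than the 22 limit — every condition holds. However, paragraph (f) must be considered: (f) applies — a current Schedule 4 Approval is held. (b) is therefore removed.
Exception (c) fails — the facility's operating hours per week are 82, not under 72.
Exception (d) fails — discharge is not routed to a licensed treatment works.
Exception (e) is satisfied on its face — a current General Permit is held; the facility's floor area is 3,200 m², below the 3,250 m² limit. As to paragraphs (i)–(o): (i) would limit (e) — assessed value is $79,000, less than the $80,500 limit — but (j) sets (i) aside: (j) operates against (i): a current Category 6 Certificate is held. (k), which would lift (j), is inapplicable — discharge temperature is below 35 °C. Exception (e) stands.

No — exception (e) applies; Ona's laundry is not required to obtain a discharge permit.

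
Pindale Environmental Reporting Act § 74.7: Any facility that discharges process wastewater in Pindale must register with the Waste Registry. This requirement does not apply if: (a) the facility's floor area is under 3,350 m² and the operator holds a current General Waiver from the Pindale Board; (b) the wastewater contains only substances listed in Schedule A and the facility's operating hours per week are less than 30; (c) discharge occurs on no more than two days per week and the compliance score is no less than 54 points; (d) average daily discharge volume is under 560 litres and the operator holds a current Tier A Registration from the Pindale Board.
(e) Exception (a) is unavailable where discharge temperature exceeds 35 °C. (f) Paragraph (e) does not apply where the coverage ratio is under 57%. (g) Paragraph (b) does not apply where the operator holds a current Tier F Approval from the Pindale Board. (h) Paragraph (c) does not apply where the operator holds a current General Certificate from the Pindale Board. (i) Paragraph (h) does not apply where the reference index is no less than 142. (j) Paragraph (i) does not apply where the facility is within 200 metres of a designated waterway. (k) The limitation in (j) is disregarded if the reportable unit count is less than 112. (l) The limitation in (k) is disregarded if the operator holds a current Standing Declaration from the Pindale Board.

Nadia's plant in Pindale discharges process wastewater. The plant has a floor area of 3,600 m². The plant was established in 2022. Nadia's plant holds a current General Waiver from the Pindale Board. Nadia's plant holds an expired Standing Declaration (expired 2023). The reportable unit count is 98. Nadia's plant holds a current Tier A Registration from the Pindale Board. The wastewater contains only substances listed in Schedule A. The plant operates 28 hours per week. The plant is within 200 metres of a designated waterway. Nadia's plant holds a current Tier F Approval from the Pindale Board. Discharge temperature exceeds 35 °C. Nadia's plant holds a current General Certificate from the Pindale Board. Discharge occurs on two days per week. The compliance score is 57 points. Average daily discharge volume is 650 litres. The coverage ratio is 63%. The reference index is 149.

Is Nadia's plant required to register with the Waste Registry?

Exception (a) does not apply: the facility's floor area is 3,600 m², not under 3,350 m².
Exception (b) is satisfied on its face — the wastewater is Schedule-A-only; the facility's operating hours per week are 28, less than the 30 limit. However, paragraph (g) must be considered: (g) operates against (b): a current Tier F Approval is held. So (b) is unavailable.
All of (c)'s requirements are met (discharge occurs on no more than two days per week; the compliance score is 57 points, meeting the 54 points threshold). Under paragraphs (h)–(l): (h) is triggered (a current General Certificate is held), but yields to (i): (i) operates against (h): the reference index is 149, meeting the 142 threshold. (j) would limit (i) — the plant is within 200 m of a designated waterway — but (k) sets (j) aside: (k) applies — the reportable unit count is 98, less than the 112 limit. (l), which would lift (k), is not triggered — the Standing Declaration is not current. (c) remains available.
Exception (d) does not apply: average daily discharge volume is 650 litres, not under 560 litres.

No — exception (c) applies; Nadia's plant is not required to register with the Waste Registry.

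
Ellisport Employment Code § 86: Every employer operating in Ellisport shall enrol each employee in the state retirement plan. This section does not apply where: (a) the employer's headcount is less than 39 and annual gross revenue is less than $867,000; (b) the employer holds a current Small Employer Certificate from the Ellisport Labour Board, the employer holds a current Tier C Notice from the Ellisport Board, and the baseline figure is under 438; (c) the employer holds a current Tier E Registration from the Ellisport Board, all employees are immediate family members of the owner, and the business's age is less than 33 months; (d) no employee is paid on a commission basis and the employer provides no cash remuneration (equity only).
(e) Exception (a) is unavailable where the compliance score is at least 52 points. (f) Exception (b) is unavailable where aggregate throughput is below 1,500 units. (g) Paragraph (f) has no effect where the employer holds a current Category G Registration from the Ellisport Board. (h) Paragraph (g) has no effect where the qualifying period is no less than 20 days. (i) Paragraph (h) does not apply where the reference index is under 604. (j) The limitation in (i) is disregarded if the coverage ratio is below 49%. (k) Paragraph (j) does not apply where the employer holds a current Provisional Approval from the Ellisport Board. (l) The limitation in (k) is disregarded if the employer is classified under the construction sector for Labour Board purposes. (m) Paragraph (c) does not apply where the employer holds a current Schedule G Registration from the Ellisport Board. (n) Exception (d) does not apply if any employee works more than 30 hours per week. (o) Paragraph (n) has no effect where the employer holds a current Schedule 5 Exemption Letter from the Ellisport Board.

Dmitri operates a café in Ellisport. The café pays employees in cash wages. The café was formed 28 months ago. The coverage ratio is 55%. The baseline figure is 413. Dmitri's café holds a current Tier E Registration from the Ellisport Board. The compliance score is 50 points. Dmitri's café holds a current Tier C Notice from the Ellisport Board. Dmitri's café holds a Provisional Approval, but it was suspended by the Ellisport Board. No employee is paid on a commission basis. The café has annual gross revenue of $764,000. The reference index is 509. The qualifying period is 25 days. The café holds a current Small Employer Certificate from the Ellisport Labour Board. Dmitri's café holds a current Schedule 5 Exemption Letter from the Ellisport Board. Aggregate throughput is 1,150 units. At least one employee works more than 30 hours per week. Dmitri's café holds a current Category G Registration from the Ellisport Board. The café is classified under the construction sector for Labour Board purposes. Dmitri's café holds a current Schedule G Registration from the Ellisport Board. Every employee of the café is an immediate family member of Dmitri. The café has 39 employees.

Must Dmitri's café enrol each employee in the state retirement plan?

Exception (a) does not apply: the employer's headcount is 39, not less than 39.
Exception (b) is satisfied on its face — a current Small Employer Certificate is held; a current Tier C Notice is held; the baseline figure is 413, under the 438 limit. Under paragraphs (f)–(l): (f) operates (aggregate throughput is 1,150 units, below the 1,500 units limit), but is displaced by (g): (g) operates against (f): a current Category G Registration is held. (h) is engaged (the qualifying period is 25 days, meeting the 20 days threshold), but is itself disapplied by (i): (i) is triggered — the reference index is 509, under the 604 limit. (j) does not operate here (the coverage ratio is 55%, not below 49%), so (i) stands. Exception (b) stands.
Exception (c) is satisfied on its face — a current Tier E Registration is held; every employee is an immediate family member; the business's age is 28 months, less than the 33 months limit. However, paragraph (m) must be considered: (m) operates against (c): a current Schedule G Registration is held. Exception (c) does not apply.
Exception (d) requires that the employer provides no cash remuneration (equity only); but employees are paid cash wages, so (d) is unavailable.

No — exception (b) applies; Dmitri's café is not required to enrol each employee in the state retirement plan.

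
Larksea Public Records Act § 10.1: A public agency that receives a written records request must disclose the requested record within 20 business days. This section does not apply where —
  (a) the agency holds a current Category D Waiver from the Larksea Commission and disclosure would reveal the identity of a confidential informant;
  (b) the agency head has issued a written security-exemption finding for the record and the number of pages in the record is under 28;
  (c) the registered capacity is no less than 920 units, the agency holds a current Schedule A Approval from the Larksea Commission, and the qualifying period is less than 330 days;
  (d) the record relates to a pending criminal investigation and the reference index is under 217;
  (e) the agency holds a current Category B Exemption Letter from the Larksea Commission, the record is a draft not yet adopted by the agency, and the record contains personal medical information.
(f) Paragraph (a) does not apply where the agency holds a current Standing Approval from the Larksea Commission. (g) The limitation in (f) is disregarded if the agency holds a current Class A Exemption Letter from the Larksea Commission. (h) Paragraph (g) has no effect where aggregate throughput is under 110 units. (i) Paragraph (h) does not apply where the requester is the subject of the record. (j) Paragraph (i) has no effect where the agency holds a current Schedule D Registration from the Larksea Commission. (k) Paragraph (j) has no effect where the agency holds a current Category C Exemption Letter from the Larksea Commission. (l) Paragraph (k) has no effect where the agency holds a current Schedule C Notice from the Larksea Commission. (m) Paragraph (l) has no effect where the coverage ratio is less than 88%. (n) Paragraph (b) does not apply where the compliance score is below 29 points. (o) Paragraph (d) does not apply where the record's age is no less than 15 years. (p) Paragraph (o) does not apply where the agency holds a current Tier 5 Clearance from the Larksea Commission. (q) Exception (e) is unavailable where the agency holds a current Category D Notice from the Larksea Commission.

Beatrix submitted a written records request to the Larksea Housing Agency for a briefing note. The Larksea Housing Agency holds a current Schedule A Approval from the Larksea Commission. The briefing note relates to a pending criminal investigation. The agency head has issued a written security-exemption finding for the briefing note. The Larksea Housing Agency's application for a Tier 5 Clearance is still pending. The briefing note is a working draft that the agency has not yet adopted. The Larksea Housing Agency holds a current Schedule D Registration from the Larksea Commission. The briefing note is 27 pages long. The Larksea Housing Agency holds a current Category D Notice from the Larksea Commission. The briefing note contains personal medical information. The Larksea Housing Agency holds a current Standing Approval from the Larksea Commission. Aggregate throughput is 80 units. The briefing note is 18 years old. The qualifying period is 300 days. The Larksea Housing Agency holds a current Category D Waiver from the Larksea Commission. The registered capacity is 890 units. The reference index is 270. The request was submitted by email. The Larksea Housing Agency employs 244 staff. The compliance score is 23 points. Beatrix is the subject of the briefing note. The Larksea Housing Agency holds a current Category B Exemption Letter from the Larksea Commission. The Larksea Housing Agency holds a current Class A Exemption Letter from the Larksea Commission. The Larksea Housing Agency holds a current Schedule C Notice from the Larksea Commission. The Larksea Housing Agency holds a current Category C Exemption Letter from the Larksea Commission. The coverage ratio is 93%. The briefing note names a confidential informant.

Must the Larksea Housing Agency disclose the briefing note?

Exception (a) is satisfied on its face — a current Category D Waiver is held; the briefing note names a confidential informant. But applying paragraphs (f)–(m): (f) operates against (a): a current Standing Approval is held. (g) applies (a current Class A Exemption Letter is held), but is displaced by (h): (h) operates against (g): aggregate throughput is 80 units, under the 110 units limit. (i) is triggered (Beatrix is the subject of the briefing note), but is overridden by (j): (j) operates against (i): a current Schedule D Registration is held. (k) would limit (j) — a current Category C Exemption Letter is held — but (l) sets (k) aside: (l) is triggered — a current Schedule C Notice is held. (m) is not engaged (the coverage ratio is 93%, not less than 88%), so (l) stands. (a) is therefore removed.
Exception (b)'s conditions are all satisfied: a written security-exemption finding has been issued; the number of pages in the record is 27, under the 28 limit. Turning to paragraph (n): (n) operates against (b): the compliance score is 23 points, below the 29 points limit. So (b) is unavailable.
Exception (c) does not apply: the registered capacity is 890 units, short of 920 units.
Exception (d) fails — the reference index is 270, not under 217.
Exception (e) is satisfied on its face — a current Category B Exemption Letter is held; the briefing note is an unadopted draft; the briefing note contains personal medical information. Turning to paragraph (q): (q) operates — a current Category D Notice is held. Exception (e) does not apply.
No exception displaces § 10.1.

Yes — the Larksea Housing Agency must disclose the briefing note.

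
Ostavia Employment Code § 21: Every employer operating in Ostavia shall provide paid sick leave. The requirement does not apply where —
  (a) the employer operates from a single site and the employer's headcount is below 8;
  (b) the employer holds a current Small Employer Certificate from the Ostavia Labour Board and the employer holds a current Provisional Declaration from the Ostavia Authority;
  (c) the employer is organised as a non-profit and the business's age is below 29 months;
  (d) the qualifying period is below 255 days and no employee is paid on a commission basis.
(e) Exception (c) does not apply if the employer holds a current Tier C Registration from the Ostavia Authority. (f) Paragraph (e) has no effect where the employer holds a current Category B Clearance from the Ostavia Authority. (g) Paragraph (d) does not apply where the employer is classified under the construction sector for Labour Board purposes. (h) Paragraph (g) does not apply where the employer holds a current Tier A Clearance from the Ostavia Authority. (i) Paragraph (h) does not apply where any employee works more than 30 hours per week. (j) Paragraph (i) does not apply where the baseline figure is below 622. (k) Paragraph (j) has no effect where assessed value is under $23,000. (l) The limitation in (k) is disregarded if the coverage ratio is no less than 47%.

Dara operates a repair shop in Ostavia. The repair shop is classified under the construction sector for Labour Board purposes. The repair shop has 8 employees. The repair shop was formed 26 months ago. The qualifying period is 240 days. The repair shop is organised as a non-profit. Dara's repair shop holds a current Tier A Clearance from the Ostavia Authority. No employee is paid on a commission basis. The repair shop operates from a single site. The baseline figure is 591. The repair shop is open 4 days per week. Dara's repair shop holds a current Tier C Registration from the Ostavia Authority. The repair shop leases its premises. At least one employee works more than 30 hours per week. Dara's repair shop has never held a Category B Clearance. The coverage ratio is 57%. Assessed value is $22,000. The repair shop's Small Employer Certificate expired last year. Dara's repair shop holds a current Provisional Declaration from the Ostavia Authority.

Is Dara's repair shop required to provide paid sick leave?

No — exception (d) applies; Dara's repair shop is not required to provide paid sick leave.

Exception (a) does not apply: the employer's headcount is 8, not below 8.
Exception (b) fails — the Small Employer Certificate has expired.
All of (c)'s requirements are met (the employer is a non-profit; the business's age is 26 months, below the 29 months limit). But applying paragraphs (e)–(f): (e) operates against (c): a current Tier C Registration is held. (f), which would lift (e), does not operate here — there is no Category B Clearance in force. Exception (c) does not apply.
All of (d)'s requirements are met (the qualifying period is 240 days, below the 255 days limit; no employee is paid on commission). Considering the limiting provisions: (g) applies (the repair shop is classified under the construction sector), but is set aside by (h): (h) operates against (g): a current Tier A Clearance is held. (i) would limit (h) — at least one employee exceeds 30 hours/week — but (j) sets (i) aside: (j) operates against (i): the baseline figure is 591, below the 622 limit. (k) would limit (j) — assessed value is $22,000, under the $23,000 limit — but (l) sets (k) aside: (l) applies — the coverage ratio is 57%, meeting the 47% threshold. (d) remains available.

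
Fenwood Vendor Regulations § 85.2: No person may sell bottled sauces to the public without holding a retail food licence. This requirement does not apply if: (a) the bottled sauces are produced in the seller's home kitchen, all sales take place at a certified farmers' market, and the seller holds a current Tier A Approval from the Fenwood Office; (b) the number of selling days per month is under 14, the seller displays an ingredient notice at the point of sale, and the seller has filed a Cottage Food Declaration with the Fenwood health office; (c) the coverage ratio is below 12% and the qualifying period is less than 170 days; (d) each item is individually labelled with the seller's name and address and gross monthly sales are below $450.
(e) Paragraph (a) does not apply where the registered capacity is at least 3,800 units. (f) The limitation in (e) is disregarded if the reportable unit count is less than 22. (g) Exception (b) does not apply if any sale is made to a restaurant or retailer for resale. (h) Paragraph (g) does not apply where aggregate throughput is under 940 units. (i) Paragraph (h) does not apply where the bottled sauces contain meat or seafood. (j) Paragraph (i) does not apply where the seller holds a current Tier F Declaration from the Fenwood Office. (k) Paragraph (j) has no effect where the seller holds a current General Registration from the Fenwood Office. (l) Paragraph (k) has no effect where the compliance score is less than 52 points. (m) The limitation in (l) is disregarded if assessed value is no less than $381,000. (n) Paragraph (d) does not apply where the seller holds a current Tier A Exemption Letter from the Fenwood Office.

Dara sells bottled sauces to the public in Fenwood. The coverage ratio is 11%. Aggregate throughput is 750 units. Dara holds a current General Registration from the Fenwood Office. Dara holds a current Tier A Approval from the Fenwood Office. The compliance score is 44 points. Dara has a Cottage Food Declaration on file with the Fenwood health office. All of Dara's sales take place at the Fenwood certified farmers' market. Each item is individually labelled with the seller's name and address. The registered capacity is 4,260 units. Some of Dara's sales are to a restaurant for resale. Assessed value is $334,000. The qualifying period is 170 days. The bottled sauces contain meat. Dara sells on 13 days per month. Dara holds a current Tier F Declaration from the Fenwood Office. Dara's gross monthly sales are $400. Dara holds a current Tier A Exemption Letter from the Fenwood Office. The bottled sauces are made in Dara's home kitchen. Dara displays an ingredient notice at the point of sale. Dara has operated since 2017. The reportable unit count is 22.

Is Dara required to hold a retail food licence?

All of (a)'s requirements are met (the bottled sauces are home-kitchen produced; all sales are at a certified farmers' market; a current Tier A Approval is held). However, paragraphs (e)–(f) must be considered: (e) operates against (a): the registered capacity is 4,260 units, meeting the 3,800 units threshold. (f), which would lift (e), does not operate here — the reportable unit count is 22, not less than 22. Exception (a) does not apply.
All of (b)'s requirements are met (the number of selling days per month is 13, under the 14 limit; an ingredient notice is displayed; a Cottage Food Declaration is on file). Under paragraphs (g)–(m): (g) is triggered (some sales are to a restaurant for resale), but yields to (h): (h) operates against (g): aggregate throughput is 750 units, under the 940 units limit. (i) would limit (h) — the bottled sauces contain meat — but (j) sets (i) aside: (j) operates against (i): a current Tier F Declaration is held. (k) would limit (j) — a current General Registration is held — but (l) sets (k) aside: (l) applies — the compliance score is 44 points, less than the 52 points limit. (m) is not triggered (assessed value is $334,000, short of $381,000), so (l) stands. Exception (b) stands.
Exception (c) requires that the qualifying period is less than 170 days; but the qualifying period is 170 days, not less than 170 days, so (c) is unavailable.
Exception (d)'s conditions are all satisfied: items are individually labelled; gross monthly sales are $400, below the $450 limit. However, paragraph (n) must be considered: (n) operates against (d): a current Tier A Exemption Letter is held. So (d) is unavailable.

No — exception (b) applies; Dara is not required to hold a retail food licence.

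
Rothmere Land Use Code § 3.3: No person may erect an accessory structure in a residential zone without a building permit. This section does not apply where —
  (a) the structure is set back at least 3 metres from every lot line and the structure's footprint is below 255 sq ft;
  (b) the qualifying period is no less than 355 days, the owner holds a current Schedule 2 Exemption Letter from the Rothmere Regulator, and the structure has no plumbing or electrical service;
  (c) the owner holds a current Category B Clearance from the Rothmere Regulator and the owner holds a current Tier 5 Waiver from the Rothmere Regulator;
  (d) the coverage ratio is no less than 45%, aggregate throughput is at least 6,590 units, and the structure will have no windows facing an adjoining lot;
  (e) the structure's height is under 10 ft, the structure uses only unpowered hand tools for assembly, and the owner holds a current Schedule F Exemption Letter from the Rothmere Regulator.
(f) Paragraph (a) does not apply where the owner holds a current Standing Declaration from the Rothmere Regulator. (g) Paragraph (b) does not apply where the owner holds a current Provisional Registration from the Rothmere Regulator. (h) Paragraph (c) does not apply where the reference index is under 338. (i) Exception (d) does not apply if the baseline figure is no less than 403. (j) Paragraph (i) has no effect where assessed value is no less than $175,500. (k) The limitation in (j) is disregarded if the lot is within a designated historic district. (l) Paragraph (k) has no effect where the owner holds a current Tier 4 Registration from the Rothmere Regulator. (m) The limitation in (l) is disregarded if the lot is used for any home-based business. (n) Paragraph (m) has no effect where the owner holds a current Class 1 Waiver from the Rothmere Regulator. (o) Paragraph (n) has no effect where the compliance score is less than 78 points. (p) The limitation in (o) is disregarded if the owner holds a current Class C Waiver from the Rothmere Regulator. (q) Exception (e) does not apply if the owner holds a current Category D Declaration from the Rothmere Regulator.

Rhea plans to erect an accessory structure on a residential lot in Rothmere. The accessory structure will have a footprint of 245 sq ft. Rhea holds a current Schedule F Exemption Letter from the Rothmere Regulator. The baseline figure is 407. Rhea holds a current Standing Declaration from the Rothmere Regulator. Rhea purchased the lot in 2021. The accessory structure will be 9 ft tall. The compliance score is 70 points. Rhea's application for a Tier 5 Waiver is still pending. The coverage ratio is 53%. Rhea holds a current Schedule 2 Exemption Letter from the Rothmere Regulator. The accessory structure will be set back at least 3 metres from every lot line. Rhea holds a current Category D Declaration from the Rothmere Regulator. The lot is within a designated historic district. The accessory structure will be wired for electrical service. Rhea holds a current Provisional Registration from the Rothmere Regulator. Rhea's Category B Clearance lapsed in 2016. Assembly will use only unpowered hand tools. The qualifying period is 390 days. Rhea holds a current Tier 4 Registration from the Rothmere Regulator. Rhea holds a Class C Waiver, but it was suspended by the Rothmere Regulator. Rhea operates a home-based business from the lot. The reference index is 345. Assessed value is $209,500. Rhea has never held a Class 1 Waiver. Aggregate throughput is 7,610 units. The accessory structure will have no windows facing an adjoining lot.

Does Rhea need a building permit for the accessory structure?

Yes — Rhea must obtain a building permit.

All of (a)'s requirements are met (the setback is at least 3 m on every side; the structure's footprint is 245 sq ft, below the 255 sq ft limit). But applying paragraph (f): (f) operates against (a): a current Standing Declaration is held. So (a) is unavailable.
Exception (b) does not apply: electrical service is planned.
Exception (c) does not apply: no current Category B Clearance is held.
All of (d)'s requirements are met (the coverage ratio is 53%, meeting the 45% threshold; aggregate throughput is 7,610 units, meeting the 6,590 units threshold; no windows face an adjoining lot). But applying paragraphs (i)–(p): (i) is engaged — the baseline figure is 407, meeting the 403 threshold. (j) applies (assessed value is $209,500, meeting the $175,500 threshold), but is set aside by (k): (k) operates against (j): the lot is in a historic district. (l) would limit (k) — a current Tier 4 Registration is held — but (m) sets (l) aside: (m) applies — a home-based business operates on the lot. (n), which would lift (m), is not triggered — the Class 1 Waiver is not current. (d) is therefore removed.
All of (e)'s requirements are met (the structure's height is 9 ft, under the 10 ft limit; assembly uses only hand tools; a current Schedule F Exemption Letter is held). Turning to paragraph (q): (q) operates against (e): a current Category D Declaration is held. (e) is therefore removed.
No exception applies. The general rule governs.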